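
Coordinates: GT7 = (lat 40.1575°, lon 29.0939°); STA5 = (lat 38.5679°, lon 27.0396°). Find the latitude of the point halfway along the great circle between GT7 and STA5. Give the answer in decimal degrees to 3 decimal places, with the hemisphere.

Bx = cos φ₂ cos Δλ = 0.781367,  By = cos φ₂ sin Δλ = -0.028027
φₘ = atan2(sin φ₁ + sin φ₂, √((cos φ₁ + Bx)² + By²)) = 39.36721°
λₘ = λ₁ + atan2(By, cos φ₁ + Bx) = 28.05506°

39.367°N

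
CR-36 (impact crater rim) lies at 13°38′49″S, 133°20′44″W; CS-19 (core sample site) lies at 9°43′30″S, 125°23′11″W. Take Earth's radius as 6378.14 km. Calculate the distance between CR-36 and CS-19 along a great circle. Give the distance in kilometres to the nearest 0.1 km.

CR-36: φ = -13.64694°, λ = -133.34556°
CS-19: φ = -9.72500°, λ = -125.38639°
Δφ = 3.9219°,  Δλ = 7.9592°
a = sin²(Δφ/2) + cos φ₁ cos φ₂ sin²(Δλ/2) = 0.005784
c = 2·arcsin(√a) = 0.152255 rad = 8.7235°
d = R·c = 6378.14 × 0.152255 = 971.1 km

971.1 km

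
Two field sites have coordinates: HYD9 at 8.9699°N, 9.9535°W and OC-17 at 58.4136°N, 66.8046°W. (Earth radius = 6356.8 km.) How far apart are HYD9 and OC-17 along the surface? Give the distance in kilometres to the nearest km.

Δφ = 49.4437°,  Δλ = -56.8511°
a = sin²(Δφ/2) + cos φ₁ cos φ₂ sin²(Δλ/2) = 0.292136
c = 2·arcsin(√a) = 1.142053 rad = 65.4348°
d = R·c = 6356.8 × 1.142053 = 7259.8 km

7260 km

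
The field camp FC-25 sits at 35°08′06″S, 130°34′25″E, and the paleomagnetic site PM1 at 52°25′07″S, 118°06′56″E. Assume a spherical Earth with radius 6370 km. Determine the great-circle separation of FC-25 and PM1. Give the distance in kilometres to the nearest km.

FC-25: φ = -35.13500°, λ = +130.57361°
PM1: φ = -52.41861°, λ = +118.11556°
Δφ = -17.2836°,  Δλ = -12.4581°
a = sin²(Δφ/2) + cos φ₁ cos φ₂ sin²(Δλ/2) = 0.028449
c = 2·arcsin(√a) = 0.338957 rad = 19.4208°
d = R·c = 6370 × 0.338957 = 2159.2 km

2159 km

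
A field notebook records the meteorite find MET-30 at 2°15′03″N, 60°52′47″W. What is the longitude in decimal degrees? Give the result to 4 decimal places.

60° + 52′/60 + 47″/3600 = 60 + 0.86667 + 0.01306 = 60.8797°

60.8797°W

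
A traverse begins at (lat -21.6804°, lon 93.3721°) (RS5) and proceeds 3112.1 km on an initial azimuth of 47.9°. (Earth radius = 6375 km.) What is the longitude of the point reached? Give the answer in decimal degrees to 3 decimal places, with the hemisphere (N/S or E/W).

δ = d/R = 3112.1/6375 = 0.488173 rad
φ₂ = arcsin(sin φ₁ cos δ + cos φ₁ sin δ cos θ)
   = arcsin(-0.36943·0.88319 + 0.92926·0.46901·0.67043) = -1.95311°
λ₂ = λ₁ + atan2(sin θ sin δ cos φ₁, cos δ − sin φ₁ sin φ₂) = 113.74926°

113.749°E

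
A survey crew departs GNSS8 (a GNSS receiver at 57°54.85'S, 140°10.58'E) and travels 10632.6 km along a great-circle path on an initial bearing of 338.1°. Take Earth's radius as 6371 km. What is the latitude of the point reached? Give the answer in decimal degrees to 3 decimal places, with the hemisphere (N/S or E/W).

34.993°N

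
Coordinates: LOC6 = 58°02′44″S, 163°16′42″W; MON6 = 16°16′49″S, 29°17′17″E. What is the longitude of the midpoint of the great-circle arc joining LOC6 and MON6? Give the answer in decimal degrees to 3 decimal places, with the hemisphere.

43.848°E

LOC6: φ = -58.04556°, λ = -163.27833°
MON6: φ = -16.28028°, λ = +29.28806°
Bx = cos φ₂ cos Δλ = -0.936907,  By = cos φ₂ sin Δλ = -0.208847
φₘ = atan2(sin φ₁ + sin φ₂, √((cos φ₁ + Bx)² + By²)) = -67.91374°
λₘ = λ₁ + atan2(By, cos φ₁ + Bx) = 43.84786°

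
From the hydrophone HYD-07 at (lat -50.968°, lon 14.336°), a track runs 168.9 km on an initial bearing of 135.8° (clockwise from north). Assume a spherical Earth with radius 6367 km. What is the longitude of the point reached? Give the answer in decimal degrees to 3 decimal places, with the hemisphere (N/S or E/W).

16.059°E

δ = d/R = 168.9/6367 = 0.026527 rad
φ₂ = arcsin(sin φ₁ cos δ + cos φ₁ sin δ cos θ)
   = arcsin(-0.77679·0.99965 + 0.62975·0.02652·-0.71691) = -52.04520°
λ₂ = λ₁ + atan2(sin θ sin δ cos φ₁, cos δ − sin φ₁ sin φ₂) = 16.05892°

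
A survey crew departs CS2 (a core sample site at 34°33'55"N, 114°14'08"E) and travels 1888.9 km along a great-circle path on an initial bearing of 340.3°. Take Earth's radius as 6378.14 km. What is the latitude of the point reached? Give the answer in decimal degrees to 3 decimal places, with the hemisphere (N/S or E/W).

50.256°N

CS2: φ = +34.56528°, λ = +114.23556°
δ = d/R = 1888.9/6378.14 = 0.296152 rad
φ₂ = arcsin(sin φ₁ cos δ + cos φ₁ sin δ cos θ)
   = arcsin(0.56734·0.95647 + 0.82348·0.29184·0.94147) = 50.25578°
λ₂ = λ₁ + atan2(sin θ sin δ cos φ₁, cos δ − sin φ₁ sin φ₂) = 105.38429°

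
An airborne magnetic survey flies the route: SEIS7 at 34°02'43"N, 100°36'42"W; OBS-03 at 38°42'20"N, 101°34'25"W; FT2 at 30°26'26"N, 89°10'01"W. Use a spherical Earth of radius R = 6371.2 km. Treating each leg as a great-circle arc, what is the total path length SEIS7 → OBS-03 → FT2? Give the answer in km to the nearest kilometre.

1984 km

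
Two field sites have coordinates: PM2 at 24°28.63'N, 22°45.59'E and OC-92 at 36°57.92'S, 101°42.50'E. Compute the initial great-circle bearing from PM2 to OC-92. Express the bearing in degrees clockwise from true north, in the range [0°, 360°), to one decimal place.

PM2: φ = +24.47717°, λ = +22.75983°
OC-92: φ = -36.96533°, λ = +101.70833°
Δλ = 78.9485°
y = sin Δλ · cos φ₂ = 0.784182
x = cos φ₁ sin φ₂ − sin φ₁ cos φ₂ cos Δλ = -0.610747
θ = atan2(y, x) = 127.9126° → 127.9126° (mod 360°)

127.9°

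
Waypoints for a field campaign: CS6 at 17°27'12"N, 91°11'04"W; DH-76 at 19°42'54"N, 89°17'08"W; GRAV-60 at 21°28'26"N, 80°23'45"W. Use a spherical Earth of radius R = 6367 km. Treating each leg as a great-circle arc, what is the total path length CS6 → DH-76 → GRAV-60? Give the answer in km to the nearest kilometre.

1266 km

CS6: φ = +17.45333°, λ = -91.18444°
DH-76: φ = +19.71500°, λ = -89.28556°
GRAV-60: φ = +21.47389°, λ = -80.39583°
CS6→DH-76: c = 0.050446 rad, d = 321.19 km
DH-76→GRAV-60: c = 0.148423 rad, d = 945.01 km
Total = 321.19 + 945.01 = 1266.20 km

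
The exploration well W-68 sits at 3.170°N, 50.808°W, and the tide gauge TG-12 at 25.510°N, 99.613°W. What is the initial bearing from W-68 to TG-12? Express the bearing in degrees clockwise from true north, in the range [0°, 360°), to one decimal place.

Δλ = -48.8050°
y = sin Δλ · cos φ₂ = -0.679114
x = cos φ₁ sin φ₂ − sin φ₁ cos φ₂ cos Δλ = 0.397139
θ = atan2(y, x) = -59.6813° → 300.3187° (mod 360°)

300.3°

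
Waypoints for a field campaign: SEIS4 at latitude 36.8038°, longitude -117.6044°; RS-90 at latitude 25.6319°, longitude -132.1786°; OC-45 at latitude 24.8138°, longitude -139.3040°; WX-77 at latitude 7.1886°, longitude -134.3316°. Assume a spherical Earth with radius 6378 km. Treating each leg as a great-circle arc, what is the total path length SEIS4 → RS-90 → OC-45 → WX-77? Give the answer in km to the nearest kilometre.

SEIS4→RS-90: c = 0.291473 rad, d = 1859.02 km
RS-90→OC-45: c = 0.113393 rad, d = 723.22 km
OC-45→WX-77: c = 0.318621 rad, d = 2032.16 km
Total = 1859.02 + 723.22 + 2032.16 = 4614.40 km

4614 km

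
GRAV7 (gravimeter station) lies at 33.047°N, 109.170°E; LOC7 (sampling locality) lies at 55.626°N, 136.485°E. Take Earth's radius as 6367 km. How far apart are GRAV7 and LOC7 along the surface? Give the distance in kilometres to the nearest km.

Δφ = 22.5790°,  Δλ = 27.3150°
a = sin²(Δφ/2) + cos φ₁ cos φ₂ sin²(Δλ/2) = 0.064709
c = 2·arcsin(√a) = 0.514413 rad = 29.4737°
d = R·c = 6367 × 0.514413 = 3275.3 km

3275 km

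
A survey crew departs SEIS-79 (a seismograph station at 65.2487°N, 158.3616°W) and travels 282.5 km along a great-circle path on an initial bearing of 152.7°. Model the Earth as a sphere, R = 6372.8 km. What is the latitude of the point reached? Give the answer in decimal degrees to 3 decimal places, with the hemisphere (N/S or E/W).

δ = d/R = 282.5/6372.8 = 0.044329 rad
φ₂ = arcsin(sin φ₁ cos δ + cos φ₁ sin δ cos θ)
   = arcsin(0.90813·0.99902 + 0.41868·0.04431·-0.88862) = 62.96821°
λ₂ = λ₁ + atan2(sin θ sin δ cos φ₁, cos δ − sin φ₁ sin φ₂) = -155.79844°

62.968°N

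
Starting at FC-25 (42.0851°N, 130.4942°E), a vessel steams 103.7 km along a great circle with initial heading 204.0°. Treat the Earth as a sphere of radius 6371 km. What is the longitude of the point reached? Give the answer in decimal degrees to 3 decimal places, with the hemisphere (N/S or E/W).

δ = d/R = 103.7/6371 = 0.016277 rad
φ₂ = arcsin(sin φ₁ cos δ + cos φ₁ sin δ cos θ)
   = arcsin(0.67023·0.99987 + 0.74215·0.01628·-0.91355) = 41.23202°
λ₂ = λ₁ + atan2(sin θ sin δ cos φ₁, cos δ − sin φ₁ sin φ₂) = 129.98983°

129.990°E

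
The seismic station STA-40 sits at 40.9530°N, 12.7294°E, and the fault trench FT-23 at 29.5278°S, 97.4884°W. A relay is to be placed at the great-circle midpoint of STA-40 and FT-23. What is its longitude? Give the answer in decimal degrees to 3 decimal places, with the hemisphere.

Bx = cos φ₂ cos Δλ = -0.300703,  By = cos φ₂ sin Δλ = -0.816505
φₘ = atan2(sin φ₁ + sin φ₂, √((cos φ₁ + Bx)² + By²)) = 9.87010°
λₘ = λ₁ + atan2(By, cos φ₁ + Bx) = -48.16614°

48.166°W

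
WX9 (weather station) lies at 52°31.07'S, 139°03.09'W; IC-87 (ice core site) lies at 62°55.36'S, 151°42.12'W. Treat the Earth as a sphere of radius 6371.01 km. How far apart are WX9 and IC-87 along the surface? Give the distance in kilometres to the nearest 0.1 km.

1374.1 km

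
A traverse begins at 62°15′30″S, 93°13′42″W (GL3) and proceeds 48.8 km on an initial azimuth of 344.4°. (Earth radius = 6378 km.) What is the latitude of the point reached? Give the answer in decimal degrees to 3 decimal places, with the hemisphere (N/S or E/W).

61.836°S

GL3: φ = -62.25833°, λ = -93.22833°
δ = d/R = 48.8/6378 = 0.007651 rad
φ₂ = arcsin(sin φ₁ cos δ + cos φ₁ sin δ cos θ)
   = arcsin(-0.88506·0.99997 + 0.46549·0.00765·0.96316) = -61.83587°
λ₂ = λ₁ + atan2(sin θ sin δ cos φ₁, cos δ − sin φ₁ sin φ₂) = -93.47810°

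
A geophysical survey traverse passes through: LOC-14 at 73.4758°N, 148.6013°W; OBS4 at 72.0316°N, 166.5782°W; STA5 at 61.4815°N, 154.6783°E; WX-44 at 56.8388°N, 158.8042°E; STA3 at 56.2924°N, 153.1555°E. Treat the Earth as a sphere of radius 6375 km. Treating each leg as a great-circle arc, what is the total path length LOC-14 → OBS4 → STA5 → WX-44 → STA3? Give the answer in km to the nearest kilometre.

LOC-14→OBS4: c = 0.095965 rad, d = 611.78 km
OBS4→STA5: c = 0.315358 rad, d = 2010.41 km
STA5→WX-44: c = 0.089001 rad, d = 567.38 km
WX-44→STA3: c = 0.055134 rad, d = 351.48 km
Total = 611.78 + 2010.41 + 567.38 + 351.48 = 3541.05 km

3541 km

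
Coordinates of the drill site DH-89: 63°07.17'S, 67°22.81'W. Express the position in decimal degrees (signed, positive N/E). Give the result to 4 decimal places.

-63.1195°, -67.3802°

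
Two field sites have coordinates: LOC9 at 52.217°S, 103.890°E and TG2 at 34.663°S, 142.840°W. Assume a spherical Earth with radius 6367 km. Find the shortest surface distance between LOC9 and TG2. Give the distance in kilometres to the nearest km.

8390 km

Δφ = 17.5540°,  Δλ = 113.2700°
a = sin²(Δφ/2) + cos φ₁ cos φ₂ sin²(Δλ/2) = 0.374791
c = 2·arcsin(√a) = 1.317684 rad = 75.4978°
d = R·c = 6367 × 1.317684 = 8389.7 km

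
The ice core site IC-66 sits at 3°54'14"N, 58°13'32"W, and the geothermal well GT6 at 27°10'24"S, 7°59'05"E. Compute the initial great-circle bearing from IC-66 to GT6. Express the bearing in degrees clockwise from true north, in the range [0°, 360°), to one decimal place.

IC-66: φ = +3.90389°, λ = -58.22556°
GT6: φ = -27.17333°, λ = +7.98472°
Δλ = 66.2103°
y = sin Δλ · cos φ₂ = 0.814039
x = cos φ₁ sin φ₂ − sin φ₁ cos φ₂ cos Δλ = -0.480057
θ = atan2(y, x) = 120.5288° → 120.5288° (mod 360°)

120.5°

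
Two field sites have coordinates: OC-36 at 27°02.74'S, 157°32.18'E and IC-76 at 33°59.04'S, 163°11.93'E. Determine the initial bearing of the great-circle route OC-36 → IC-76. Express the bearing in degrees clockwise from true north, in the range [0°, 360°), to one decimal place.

146.3°

OC-36: φ = -27.04567°, λ = +157.53633°
IC-76: φ = -33.98400°, λ = +163.19883°
Δλ = 5.6625°
y = sin Δλ · cos φ₂ = 0.081815
x = cos φ₁ sin φ₂ − sin φ₁ cos φ₂ cos Δλ = -0.122641
θ = atan2(y, x) = 146.2922° → 146.2922° (mod 360°)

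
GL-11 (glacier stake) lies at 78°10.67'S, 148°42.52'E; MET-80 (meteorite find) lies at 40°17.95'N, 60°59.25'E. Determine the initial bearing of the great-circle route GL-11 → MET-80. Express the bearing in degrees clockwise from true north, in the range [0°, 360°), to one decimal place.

282.0°

GL-11: φ = -78.17783°, λ = +148.70867°
MET-80: φ = +40.29917°, λ = +60.98750°
Δλ = -87.7212°
y = sin Δλ · cos φ₂ = -0.762075
x = cos φ₁ sin φ₂ − sin φ₁ cos φ₂ cos Δλ = 0.162191
θ = atan2(y, x) = -77.9851° → 282.0149° (mod 360°)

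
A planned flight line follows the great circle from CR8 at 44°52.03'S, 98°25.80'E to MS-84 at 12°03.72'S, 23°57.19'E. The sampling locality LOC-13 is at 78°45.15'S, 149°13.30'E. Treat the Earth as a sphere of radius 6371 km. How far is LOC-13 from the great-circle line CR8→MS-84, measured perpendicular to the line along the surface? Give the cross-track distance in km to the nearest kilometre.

4114 km

CR8: φ = -44.86717°, λ = +98.43000°
MS-84: φ = -12.06200°, λ = +23.95317°
LOC-13: φ = -78.75250°, λ = +149.22167°
δ₁₃ = central angle CR8→LOC-13 = 0.677244 rad  (haversine)
θ₁₃ = bearing CR8→LOC-13 = 166.044°,  θ₁₂ = bearing CR8→MS-84 = 272.220°
dₓₜ = R·arcsin(sin δ₁₃ · sin(θ₁₃ − θ₁₂)) = 6371·arcsin(0.62665·sin(-106.176°)) = -4114.401 km
|dₓₜ| = 4114.401 km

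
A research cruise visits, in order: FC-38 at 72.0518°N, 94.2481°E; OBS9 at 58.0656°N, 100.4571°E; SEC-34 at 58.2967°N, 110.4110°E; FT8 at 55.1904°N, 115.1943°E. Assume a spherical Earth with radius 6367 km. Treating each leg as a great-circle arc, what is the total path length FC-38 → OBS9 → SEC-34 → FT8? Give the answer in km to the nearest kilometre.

FC-38→OBS9: c = 0.248030 rad, d = 1579.21 km
OBS9→SEC-34: c = 0.091601 rad, d = 583.22 km
SEC-34→FT8: c = 0.070925 rad, d = 451.58 km
Total = 1579.21 + 583.22 + 451.58 = 2614.01 km

2614 km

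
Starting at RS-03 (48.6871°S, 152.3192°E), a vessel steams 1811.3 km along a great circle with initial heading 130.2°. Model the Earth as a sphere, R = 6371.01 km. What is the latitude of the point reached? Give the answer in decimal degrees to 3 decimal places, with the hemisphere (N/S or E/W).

δ = d/R = 1811.3/6371.01 = 0.284303 rad
φ₂ = arcsin(sin φ₁ cos δ + cos φ₁ sin δ cos θ)
   = arcsin(-0.75112·0.95986 + 0.66017·0.28049·-0.64546) = -57.19121°
λ₂ = λ₁ + atan2(sin θ sin δ cos φ₁, cos δ − sin φ₁ sin φ₂) = 175.60942°

57.191°S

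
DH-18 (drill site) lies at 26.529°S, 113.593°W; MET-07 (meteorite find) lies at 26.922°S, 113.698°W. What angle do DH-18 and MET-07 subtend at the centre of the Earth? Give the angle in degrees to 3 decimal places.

Δφ = -0.3930°,  Δλ = -0.1050°
a = sin²(Δφ/2) + cos φ₁ cos φ₂ sin²(Δλ/2) = 0.000012
c = 2·arcsin(√a) = 0.007052 rad = 0.4040°

0.404°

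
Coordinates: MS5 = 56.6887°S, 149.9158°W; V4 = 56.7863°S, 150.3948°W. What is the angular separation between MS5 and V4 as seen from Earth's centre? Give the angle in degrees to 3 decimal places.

0.280°

Δφ = -0.0976°,  Δλ = -0.4790°
a = sin²(Δφ/2) + cos φ₁ cos φ₂ sin²(Δλ/2) = 0.000006
c = 2·arcsin(√a) = 0.004892 rad = 0.2803°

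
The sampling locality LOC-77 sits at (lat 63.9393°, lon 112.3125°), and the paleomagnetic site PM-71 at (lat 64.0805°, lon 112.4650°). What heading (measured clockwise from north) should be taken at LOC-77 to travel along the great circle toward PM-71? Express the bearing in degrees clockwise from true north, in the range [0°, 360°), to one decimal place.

25.3°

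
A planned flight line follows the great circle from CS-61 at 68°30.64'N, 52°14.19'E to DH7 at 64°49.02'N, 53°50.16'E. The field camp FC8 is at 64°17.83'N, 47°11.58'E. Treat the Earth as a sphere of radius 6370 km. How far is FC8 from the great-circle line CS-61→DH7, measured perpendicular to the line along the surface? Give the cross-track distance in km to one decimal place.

CS-61: φ = +68.51067°, λ = +52.23650°
DH7: φ = +64.81700°, λ = +53.83600°
FC8: φ = +64.29717°, λ = +47.19300°
δ₁₃ = central angle CS-61→FC8 = 0.081483 rad  (haversine)
θ₁₃ = bearing CS-61→FC8 = 207.933°,  θ₁₂ = bearing CS-61→DH7 = 169.529°
dₓₜ = R·arcsin(sin δ₁₃ · sin(θ₁₃ − θ₁₂)) = 6370·arcsin(0.08139·sin(38.404°)) = 322.213 km
|dₓₜ| = 322.213 km

322.2 km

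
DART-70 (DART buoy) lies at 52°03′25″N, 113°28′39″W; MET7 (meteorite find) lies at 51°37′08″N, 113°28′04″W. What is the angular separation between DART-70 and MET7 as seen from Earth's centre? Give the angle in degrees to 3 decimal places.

0.438°

DART-70: φ = +52.05694°, λ = -113.47750°
MET7: φ = +51.61889°, λ = -113.46778°
Δφ = -0.4381°,  Δλ = 0.0097°
a = sin²(Δφ/2) + cos φ₁ cos φ₂ sin²(Δλ/2) = 0.000015
c = 2·arcsin(√a) = 0.007646 rad = 0.4381°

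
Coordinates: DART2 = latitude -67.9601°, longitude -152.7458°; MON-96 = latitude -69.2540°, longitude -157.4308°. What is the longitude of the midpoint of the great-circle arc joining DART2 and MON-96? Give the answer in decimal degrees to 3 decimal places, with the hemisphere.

155.021°W

Bx = cos φ₂ cos Δλ = 0.353042,  By = cos φ₂ sin Δλ = -0.028932
φₘ = atan2(sin φ₁ + sin φ₂, √((cos φ₁ + Bx)² + By²)) = -68.62330°
λₘ = λ₁ + atan2(By, cos φ₁ + Bx) = -155.02074°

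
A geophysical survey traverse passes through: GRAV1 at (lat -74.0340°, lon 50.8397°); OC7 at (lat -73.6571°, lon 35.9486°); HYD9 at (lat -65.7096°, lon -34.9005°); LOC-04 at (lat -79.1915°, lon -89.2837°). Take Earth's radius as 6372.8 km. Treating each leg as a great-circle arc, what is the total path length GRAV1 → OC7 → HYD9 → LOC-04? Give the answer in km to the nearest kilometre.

GRAV1→OC7: c = 0.072418 rad, d = 461.50 km
OC7→HYD9: c = 0.421156 rad, d = 2683.94 km
HYD9→LOC-04: c = 0.347502 rad, d = 2214.56 km
Total = 461.50 + 2683.94 + 2214.56 = 5360.01 km

5360 km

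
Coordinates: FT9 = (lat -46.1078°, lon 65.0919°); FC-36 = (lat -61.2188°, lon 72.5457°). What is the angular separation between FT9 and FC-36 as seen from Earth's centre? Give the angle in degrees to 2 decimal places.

15.72°

Δφ = -15.1110°,  Δλ = 7.4538°
a = sin²(Δφ/2) + cos φ₁ cos φ₂ sin²(Δλ/2) = 0.018699
c = 2·arcsin(√a) = 0.274349 rad = 15.7190°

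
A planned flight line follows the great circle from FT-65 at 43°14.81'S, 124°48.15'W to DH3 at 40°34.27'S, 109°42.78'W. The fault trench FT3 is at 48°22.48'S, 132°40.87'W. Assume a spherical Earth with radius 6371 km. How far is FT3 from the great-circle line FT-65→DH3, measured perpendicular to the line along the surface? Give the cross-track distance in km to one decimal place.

FT-65: φ = -43.24683°, λ = -124.80250°
DH3: φ = -40.57117°, λ = -109.71300°
FT3: φ = -48.37467°, λ = -132.68117°
δ₁₃ = central angle FT-65→FT3 = 0.131010 rad  (haversine)
θ₁₃ = bearing FT-65→FT3 = 224.187°,  θ₁₂ = bearing FT-65→DH3 = 81.731°
dₓₜ = R·arcsin(sin δ₁₃ · sin(θ₁₃ − θ₁₂)) = 6371·arcsin(0.13064·sin(142.456°)) = 507.702 km
|dₓₜ| = 507.702 km

507.7 km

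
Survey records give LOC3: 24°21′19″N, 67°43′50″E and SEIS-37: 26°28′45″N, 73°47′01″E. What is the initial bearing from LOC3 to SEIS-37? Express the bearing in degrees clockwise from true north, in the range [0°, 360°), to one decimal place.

LOC3: φ = +24.35528°, λ = +67.73056°
SEIS-37: φ = +26.47917°, λ = +73.78361°
Δλ = 6.0531°
y = sin Δλ · cos φ₂ = 0.094387
x = cos φ₁ sin φ₂ − sin φ₁ cos φ₂ cos Δλ = 0.039118
θ = atan2(y, x) = 67.4887° → 67.4887° (mod 360°)

67.5°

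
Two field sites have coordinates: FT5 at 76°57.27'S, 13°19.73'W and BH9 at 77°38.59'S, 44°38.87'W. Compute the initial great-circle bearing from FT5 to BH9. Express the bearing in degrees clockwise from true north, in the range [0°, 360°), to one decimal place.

249.1°

FT5: φ = -76.95450°, λ = -13.32883°
BH9: φ = -77.64317°, λ = -44.64783°
Δλ = -31.3190°
y = sin Δλ · cos φ₂ = -0.111237
x = cos φ₁ sin φ₂ − sin φ₁ cos φ₂ cos Δλ = -0.042397
θ = atan2(y, x) = -110.8638° → 249.1362° (mod 360°)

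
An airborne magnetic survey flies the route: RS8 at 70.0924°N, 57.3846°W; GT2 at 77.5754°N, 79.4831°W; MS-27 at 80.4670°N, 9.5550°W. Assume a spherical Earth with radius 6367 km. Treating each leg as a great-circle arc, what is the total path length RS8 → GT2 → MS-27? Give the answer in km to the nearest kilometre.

RS8→GT2: c = 0.166917 rad, d = 1062.76 km
GT2→MS-27: c = 0.222617 rad, d = 1417.40 km
Total = 1062.76 + 1417.40 = 2480.16 km

2480 km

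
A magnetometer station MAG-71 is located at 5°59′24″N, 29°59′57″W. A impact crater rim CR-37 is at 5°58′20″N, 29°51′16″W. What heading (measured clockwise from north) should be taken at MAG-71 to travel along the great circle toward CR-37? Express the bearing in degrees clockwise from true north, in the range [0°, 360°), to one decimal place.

97.0°

MAG-71: φ = +5.99000°, λ = -29.99917°
CR-37: φ = +5.97222°, λ = -29.85444°
Δλ = 0.1447°
y = sin Δλ · cos φ₂ = 0.002512
x = cos φ₁ sin φ₂ − sin φ₁ cos φ₂ cos Δλ = -0.000310
θ = atan2(y, x) = 97.0336° → 97.0336° (mod 360°)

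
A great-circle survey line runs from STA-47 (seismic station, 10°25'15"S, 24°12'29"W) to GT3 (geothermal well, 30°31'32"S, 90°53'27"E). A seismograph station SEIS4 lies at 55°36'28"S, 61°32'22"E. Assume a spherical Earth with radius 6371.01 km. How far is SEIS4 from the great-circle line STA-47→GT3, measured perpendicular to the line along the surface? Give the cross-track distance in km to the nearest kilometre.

2077 km

STA-47: φ = -10.42083°, λ = -24.20806°
GT3: φ = -30.52556°, λ = +90.89083°
SEIS4: φ = -55.60778°, λ = +61.53944°
δ₁₃ = central angle STA-47→SEIS4 = 1.379174 rad  (haversine)
θ₁₃ = bearing STA-47→SEIS4 = 144.984°,  θ₁₂ = bearing STA-47→GT3 = 125.946°
dₓₜ = R·arcsin(sin δ₁₃ · sin(θ₁₃ − θ₁₂)) = 6371.01·arcsin(0.98170·sin(19.038°)) = 2076.722 km
|dₓₜ| = 2076.722 km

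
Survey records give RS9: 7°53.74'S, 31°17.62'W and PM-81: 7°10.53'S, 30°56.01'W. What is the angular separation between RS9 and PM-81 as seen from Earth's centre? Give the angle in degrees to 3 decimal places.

RS9: φ = -7.89567°, λ = -31.29367°
PM-81: φ = -7.17550°, λ = -30.93350°
Δφ = 0.7202°,  Δλ = 0.3602°
a = sin²(Δφ/2) + cos φ₁ cos φ₂ sin²(Δλ/2) = 0.000049
c = 2·arcsin(√a) = 0.014029 rad = 0.8038°

0.804°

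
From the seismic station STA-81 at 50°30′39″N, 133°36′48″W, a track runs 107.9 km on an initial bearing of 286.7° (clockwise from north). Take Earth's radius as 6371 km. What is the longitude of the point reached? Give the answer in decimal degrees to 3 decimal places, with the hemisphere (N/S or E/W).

STA-81: φ = +50.51083°, λ = -133.61333°
δ = d/R = 107.9/6371 = 0.016936 rad
φ₂ = arcsin(sin φ₁ cos δ + cos φ₁ sin δ cos θ)
   = arcsin(0.77174·0.99986 + 0.63593·0.01694·0.28736) = 50.78046°
λ₂ = λ₁ + atan2(sin θ sin δ cos φ₁, cos δ − sin φ₁ sin φ₂) = -135.08338°

135.083°W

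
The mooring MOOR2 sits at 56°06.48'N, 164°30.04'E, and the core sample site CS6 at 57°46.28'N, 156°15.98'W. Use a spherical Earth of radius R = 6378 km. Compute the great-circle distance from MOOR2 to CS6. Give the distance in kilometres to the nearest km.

MOOR2: φ = +56.10800°, λ = +164.50067°
CS6: φ = +57.77133°, λ = -156.26633°
Δφ = 1.6633°,  Δλ = 39.2330°
a = sin²(Δφ/2) + cos φ₁ cos φ₂ sin²(Δλ/2) = 0.033729
c = 2·arcsin(√a) = 0.369404 rad = 21.1653°
d = R·c = 6378 × 0.369404 = 2356.1 km

2356 km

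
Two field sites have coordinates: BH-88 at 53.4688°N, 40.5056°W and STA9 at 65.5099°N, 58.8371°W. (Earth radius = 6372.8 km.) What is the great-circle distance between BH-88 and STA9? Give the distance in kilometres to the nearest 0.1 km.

Δφ = 12.0411°,  Δλ = -18.3315°
a = sin²(Δφ/2) + cos φ₁ cos φ₂ sin²(Δλ/2) = 0.017262
c = 2·arcsin(√a) = 0.263532 rad = 15.0993°
d = R·c = 6372.8 × 0.263532 = 1679.4 km

1679.4 km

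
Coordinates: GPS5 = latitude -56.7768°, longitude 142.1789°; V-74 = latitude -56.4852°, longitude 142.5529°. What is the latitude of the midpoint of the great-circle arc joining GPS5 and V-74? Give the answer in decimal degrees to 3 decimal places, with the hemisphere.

56.631°S

Bx = cos φ₂ cos Δλ = 0.552141,  By = cos φ₂ sin Δλ = 0.003604
φₘ = atan2(sin φ₁ + sin φ₂, √((cos φ₁ + Bx)² + By²)) = -56.63114°
λₘ = λ₁ + atan2(By, cos φ₁ + Bx) = 142.36662°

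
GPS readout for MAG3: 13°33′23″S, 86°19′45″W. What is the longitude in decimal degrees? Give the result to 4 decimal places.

86° + 19′/60 + 45″/3600 = 86 + 0.31667 + 0.01250 = 86.3292°

86.3292°W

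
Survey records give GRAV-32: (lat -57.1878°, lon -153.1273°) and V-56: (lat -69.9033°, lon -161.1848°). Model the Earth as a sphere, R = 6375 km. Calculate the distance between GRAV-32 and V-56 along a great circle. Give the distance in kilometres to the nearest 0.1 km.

Δφ = -12.7155°,  Δλ = -8.0575°
a = sin²(Δφ/2) + cos φ₁ cos φ₂ sin²(Δλ/2) = 0.013182
c = 2·arcsin(√a) = 0.230129 rad = 13.1854°
d = R·c = 6375 × 0.230129 = 1467.1 km

1467.1 km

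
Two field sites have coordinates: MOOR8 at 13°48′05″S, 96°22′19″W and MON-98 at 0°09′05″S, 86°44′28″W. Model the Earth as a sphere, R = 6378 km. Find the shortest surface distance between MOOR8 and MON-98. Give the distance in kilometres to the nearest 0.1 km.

1853.5 km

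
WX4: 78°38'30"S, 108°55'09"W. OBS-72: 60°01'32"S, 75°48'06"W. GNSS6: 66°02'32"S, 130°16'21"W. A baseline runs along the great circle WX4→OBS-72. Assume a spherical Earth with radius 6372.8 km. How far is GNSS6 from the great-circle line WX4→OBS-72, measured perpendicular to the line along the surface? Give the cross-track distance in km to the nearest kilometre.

WX4: φ = -78.64167°, λ = -108.91917°
OBS-72: φ = -60.02556°, λ = -75.80167°
GNSS6: φ = -66.04222°, λ = -130.27250°
δ₁₃ = central angle WX4→GNSS6 = 0.243795 rad  (haversine)
θ₁₃ = bearing WX4→GNSS6 = 322.228°,  θ₁₂ = bearing WX4→OBS-72 = 48.718°
dₓₜ = R·arcsin(sin δ₁₃ · sin(θ₁₃ − θ₁₂)) = 6372.8·arcsin(0.24139·sin(273.510°)) = -1550.681 km
|dₓₜ| = 1550.681 km

1551 km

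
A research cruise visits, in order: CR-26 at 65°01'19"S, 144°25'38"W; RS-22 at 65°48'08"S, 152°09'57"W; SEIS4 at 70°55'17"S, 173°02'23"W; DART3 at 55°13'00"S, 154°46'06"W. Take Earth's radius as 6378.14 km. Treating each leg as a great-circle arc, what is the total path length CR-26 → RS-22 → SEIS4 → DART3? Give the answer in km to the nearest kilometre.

3347 km

CR-26: φ = -65.02194°, λ = -144.42722°
RS-22: φ = -65.80222°, λ = -152.16583°
SEIS4: φ = -70.92139°, λ = -173.03972°
DART3: φ = -55.21667°, λ = -154.76833°
CR-26→RS-22: c = 0.057784 rad, d = 368.56 km
RS-22→SEIS4: c = 0.160059 rad, d = 1020.88 km
SEIS4→DART3: c = 0.306922 rad, d = 1957.59 km
Total = 368.56 + 1020.88 + 1957.59 = 3347.03 km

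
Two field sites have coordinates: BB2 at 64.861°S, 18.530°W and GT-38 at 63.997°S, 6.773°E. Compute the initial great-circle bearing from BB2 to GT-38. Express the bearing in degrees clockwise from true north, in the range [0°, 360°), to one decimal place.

Δλ = 25.3030°
y = sin Δλ · cos φ₂ = 0.187382
x = cos φ₁ sin φ₂ − sin φ₁ cos φ₂ cos Δλ = -0.022999
θ = atan2(y, x) = 96.9973° → 96.9973° (mod 360°)

97.0°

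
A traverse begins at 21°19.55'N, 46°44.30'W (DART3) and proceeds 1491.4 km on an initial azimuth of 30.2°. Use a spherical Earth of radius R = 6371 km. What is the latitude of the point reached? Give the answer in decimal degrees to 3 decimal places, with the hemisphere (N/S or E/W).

DART3: φ = +21.32583°, λ = -46.73833°
δ = d/R = 1491.4/6371 = 0.234092 rad
φ₂ = arcsin(sin φ₁ cos δ + cos φ₁ sin δ cos θ)
   = arcsin(0.36367·0.97273 + 0.93153·0.23196·0.86427) = 32.71783°
λ₂ = λ₁ + atan2(sin θ sin δ cos φ₁, cos δ − sin φ₁ sin φ₂) = -38.76665°

32.718°N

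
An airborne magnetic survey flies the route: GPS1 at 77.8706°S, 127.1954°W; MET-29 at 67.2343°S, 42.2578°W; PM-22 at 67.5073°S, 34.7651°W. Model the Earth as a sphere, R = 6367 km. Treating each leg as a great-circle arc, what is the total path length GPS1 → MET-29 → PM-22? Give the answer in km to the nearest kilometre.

3064 km

GPS1→MET-29: c = 0.430674 rad, d = 2742.10 km
MET-29→PM-22: c = 0.050511 rad, d = 321.60 km
Total = 2742.10 + 321.60 = 3063.70 km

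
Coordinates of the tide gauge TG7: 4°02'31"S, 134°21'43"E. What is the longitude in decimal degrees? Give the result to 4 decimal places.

134.3619°E

134° + 21′/60 + 43″/3600 = 134 + 0.35000 + 0.01194 = 134.3619°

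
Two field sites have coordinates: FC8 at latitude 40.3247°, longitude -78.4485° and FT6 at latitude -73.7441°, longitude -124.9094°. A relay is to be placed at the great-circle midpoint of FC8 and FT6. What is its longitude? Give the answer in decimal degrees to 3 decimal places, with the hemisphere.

Bx = cos φ₂ cos Δλ = 0.192828,  By = cos φ₂ sin Δλ = -0.202921
φₘ = atan2(sin φ₁ + sin φ₂, √((cos φ₁ + Bx)² + By²)) = -17.76659°
λₘ = λ₁ + atan2(By, cos φ₁ + Bx) = -90.44180°

90.442°W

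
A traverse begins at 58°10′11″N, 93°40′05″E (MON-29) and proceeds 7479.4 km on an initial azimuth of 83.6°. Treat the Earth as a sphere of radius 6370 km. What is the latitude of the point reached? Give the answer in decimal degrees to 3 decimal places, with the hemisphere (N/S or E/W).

22.485°N

MON-29: φ = +58.16972°, λ = +93.66806°
δ = d/R = 7479.4/6370 = 1.174160 rad
φ₂ = arcsin(sin φ₁ cos δ + cos φ₁ sin δ cos θ)
   = arcsin(0.84961·0.38632 + 0.52740·0.92237·0.11147) = 22.48530°
λ₂ = λ₁ + atan2(sin θ sin δ cos φ₁, cos δ − sin φ₁ sin φ₂) = 176.43133°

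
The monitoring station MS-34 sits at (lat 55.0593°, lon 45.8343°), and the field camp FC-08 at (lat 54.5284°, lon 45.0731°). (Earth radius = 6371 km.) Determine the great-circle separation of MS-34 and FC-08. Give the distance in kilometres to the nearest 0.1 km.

Δφ = -0.5309°,  Δλ = -0.7612°
a = sin²(Δφ/2) + cos φ₁ cos φ₂ sin²(Δλ/2) = 0.000036
c = 2·arcsin(√a) = 0.012022 rad = 0.6888°
d = R·c = 6371 × 0.012022 = 76.6 km

76.6 km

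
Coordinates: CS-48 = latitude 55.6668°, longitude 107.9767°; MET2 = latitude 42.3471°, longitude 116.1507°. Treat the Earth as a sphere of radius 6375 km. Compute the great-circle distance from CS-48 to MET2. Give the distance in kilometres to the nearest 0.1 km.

Δφ = -13.3197°,  Δλ = 8.1740°
a = sin²(Δφ/2) + cos φ₁ cos φ₂ sin²(Δλ/2) = 0.015568
c = 2·arcsin(√a) = 0.250192 rad = 14.3349°
d = R·c = 6375 × 0.250192 = 1595.0 km

1595.0 km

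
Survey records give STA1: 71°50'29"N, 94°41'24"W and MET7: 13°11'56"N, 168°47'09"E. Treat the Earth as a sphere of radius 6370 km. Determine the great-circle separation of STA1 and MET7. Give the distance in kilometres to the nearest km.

8837 km

STA1: φ = +71.84139°, λ = -94.69000°
MET7: φ = +13.19889°, λ = +168.78583°
Δφ = -58.6425°,  Δλ = -96.5242°
a = sin²(Δφ/2) + cos φ₁ cos φ₂ sin²(Δλ/2) = 0.408757
c = 2·arcsin(√a) = 1.387282 rad = 79.4854°
d = R·c = 6370 × 1.387282 = 8837.0 km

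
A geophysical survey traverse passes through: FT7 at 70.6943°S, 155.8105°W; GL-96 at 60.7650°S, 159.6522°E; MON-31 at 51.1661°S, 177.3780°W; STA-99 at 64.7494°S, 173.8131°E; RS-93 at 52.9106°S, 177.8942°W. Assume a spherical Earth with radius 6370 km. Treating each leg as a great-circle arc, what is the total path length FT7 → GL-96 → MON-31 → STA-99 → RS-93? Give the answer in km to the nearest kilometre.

7002 km

FT7→GL-96: c = 0.352110 rad, d = 2242.94 km
GL-96→MON-31: c = 0.277598 rad, d = 1768.30 km
MON-31→STA-99: c = 0.250154 rad, d = 1593.48 km
STA-99→RS-93: c = 0.219351 rad, d = 1397.27 km
Total = 2242.94 + 1768.30 + 1593.48 + 1397.27 = 7001.98 km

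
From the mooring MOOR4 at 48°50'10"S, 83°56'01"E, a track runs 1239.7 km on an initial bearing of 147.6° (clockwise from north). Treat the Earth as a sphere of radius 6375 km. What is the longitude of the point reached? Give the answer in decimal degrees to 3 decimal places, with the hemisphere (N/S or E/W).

95.133°E

MOOR4: φ = -48.83611°, λ = +83.93361°
δ = d/R = 1239.7/6375 = 0.194463 rad
φ₂ = arcsin(sin φ₁ cos δ + cos φ₁ sin δ cos θ)
   = arcsin(-0.75283·0.98115 + 0.65822·0.19324·-0.84433) = -57.78278°
λ₂ = λ₁ + atan2(sin θ sin δ cos φ₁, cos δ − sin φ₁ sin φ₂) = 95.13258°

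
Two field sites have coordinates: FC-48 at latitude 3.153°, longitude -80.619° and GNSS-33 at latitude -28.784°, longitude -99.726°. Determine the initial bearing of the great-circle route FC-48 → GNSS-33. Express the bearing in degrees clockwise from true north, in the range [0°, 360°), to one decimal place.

Δλ = -19.1070°
y = sin Δλ · cos φ₂ = -0.286888
x = cos φ₁ sin φ₂ − sin φ₁ cos φ₂ cos Δλ = -0.526331
θ = atan2(y, x) = -151.4064° → 208.5936° (mod 360°)

208.6°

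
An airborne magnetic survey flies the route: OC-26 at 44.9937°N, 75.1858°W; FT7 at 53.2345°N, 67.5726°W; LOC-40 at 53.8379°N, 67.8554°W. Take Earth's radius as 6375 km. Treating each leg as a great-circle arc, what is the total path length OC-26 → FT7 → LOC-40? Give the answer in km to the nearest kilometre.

OC-26→FT7: c = 0.167868 rad, d = 1070.16 km
FT7→LOC-40: c = 0.010932 rad, d = 69.69 km
Total = 1070.16 + 69.69 = 1139.85 km

1140 km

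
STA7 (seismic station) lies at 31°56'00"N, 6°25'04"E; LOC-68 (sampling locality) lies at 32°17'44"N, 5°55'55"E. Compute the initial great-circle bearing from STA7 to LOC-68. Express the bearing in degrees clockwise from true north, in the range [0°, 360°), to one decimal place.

STA7: φ = +31.93333°, λ = +6.41778°
LOC-68: φ = +32.29556°, λ = +5.93194°
Δλ = -0.4858°
y = sin Δλ · cos φ₂ = -0.007168
x = cos φ₁ sin φ₂ − sin φ₁ cos φ₂ cos Δλ = 0.006338
θ = atan2(y, x) = -48.5149° → 311.4851° (mod 360°)

311.5°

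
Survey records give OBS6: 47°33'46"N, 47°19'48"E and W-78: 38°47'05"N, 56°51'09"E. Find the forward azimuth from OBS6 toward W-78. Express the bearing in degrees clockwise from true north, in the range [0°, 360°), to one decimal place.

OBS6: φ = +47.56278°, λ = +47.33000°
W-78: φ = +38.78472°, λ = +56.85250°
Δλ = 9.5225°
y = sin Δλ · cos φ₂ = 0.128957
x = cos φ₁ sin φ₂ − sin φ₁ cos φ₂ cos Δλ = -0.144680
θ = atan2(y, x) = 138.2885° → 138.2885° (mod 360°)

138.3°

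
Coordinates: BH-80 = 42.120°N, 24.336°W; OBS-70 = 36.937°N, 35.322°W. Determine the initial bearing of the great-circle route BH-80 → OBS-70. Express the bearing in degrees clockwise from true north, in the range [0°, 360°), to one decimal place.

242.1°

Δλ = -10.9860°
y = sin Δλ · cos φ₂ = -0.152321
x = cos φ₁ sin φ₂ − sin φ₁ cos φ₂ cos Δλ = -0.080513
θ = atan2(y, x) = -117.8597° → 242.1403° (mod 360°)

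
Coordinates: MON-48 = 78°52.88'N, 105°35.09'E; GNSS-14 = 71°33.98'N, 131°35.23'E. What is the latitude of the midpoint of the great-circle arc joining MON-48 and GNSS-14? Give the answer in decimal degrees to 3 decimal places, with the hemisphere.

75.565°N

MON-48: φ = +78.88133°, λ = +105.58483°
GNSS-14: φ = +71.56633°, λ = +131.58717°
Bx = cos φ₂ cos Δλ = 0.284199,  By = cos φ₂ sin Δλ = 0.138627
φₘ = atan2(sin φ₁ + sin φ₂, √((cos φ₁ + Bx)² + By²)) = 75.56504°
λₘ = λ₁ + atan2(By, cos φ₁ + Bx) = 121.78863°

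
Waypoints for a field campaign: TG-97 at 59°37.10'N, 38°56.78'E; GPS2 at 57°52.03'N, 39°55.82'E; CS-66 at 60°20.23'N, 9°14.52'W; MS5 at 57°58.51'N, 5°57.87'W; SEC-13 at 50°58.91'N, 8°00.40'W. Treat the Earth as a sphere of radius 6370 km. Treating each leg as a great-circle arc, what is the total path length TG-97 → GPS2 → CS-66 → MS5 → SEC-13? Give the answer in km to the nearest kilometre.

TG-97: φ = +59.61833°, λ = +38.94633°
GPS2: φ = +57.86717°, λ = +39.93033°
CS-66: φ = +60.33717°, λ = -9.24200°
MS5: φ = +57.97517°, λ = -5.96450°
SEC-13: φ = +50.98183°, λ = -8.00667°
TG-97→GPS2: c = 0.031835 rad, d = 202.79 km
GPS2→CS-66: c = 0.432458 rad, d = 2754.76 km
CS-66→MS5: c = 0.050580 rad, d = 322.19 km
MS5→SEC-13: c = 0.123786 rad, d = 788.52 km
Total = 202.79 + 2754.76 + 322.19 + 788.52 = 4068.26 km

4068 km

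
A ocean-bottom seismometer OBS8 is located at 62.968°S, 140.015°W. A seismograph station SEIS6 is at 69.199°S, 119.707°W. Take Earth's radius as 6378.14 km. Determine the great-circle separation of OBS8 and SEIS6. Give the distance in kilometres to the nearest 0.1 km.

1140.3 km

Δφ = -6.2310°,  Δλ = 20.3080°
a = sin²(Δφ/2) + cos φ₁ cos φ₂ sin²(Δλ/2) = 0.007970
c = 2·arcsin(√a) = 0.178788 rad = 10.2438°
d = R·c = 6378.14 × 0.178788 = 1140.3 km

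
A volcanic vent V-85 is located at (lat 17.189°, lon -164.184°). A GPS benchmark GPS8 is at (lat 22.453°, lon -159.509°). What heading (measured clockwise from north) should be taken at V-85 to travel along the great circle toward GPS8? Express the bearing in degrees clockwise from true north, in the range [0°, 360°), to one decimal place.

Δλ = 4.6750°
y = sin Δλ · cos φ₂ = 0.075325
x = cos φ₁ sin φ₂ − sin φ₁ cos φ₂ cos Δλ = 0.092654
θ = atan2(y, x) = 39.1103° → 39.1103° (mod 360°)

39.1°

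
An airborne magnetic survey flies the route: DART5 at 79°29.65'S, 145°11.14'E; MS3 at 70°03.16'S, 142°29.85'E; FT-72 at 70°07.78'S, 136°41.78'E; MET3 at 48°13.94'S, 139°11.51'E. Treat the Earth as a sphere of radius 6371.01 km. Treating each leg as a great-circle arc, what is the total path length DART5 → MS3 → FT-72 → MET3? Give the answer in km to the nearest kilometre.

3711 km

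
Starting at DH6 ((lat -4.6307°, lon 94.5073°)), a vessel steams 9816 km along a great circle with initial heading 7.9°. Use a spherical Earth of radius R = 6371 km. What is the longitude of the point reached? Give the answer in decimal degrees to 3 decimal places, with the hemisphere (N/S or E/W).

δ = d/R = 9816/6371 = 1.540731 rad
φ₂ = arcsin(sin φ₁ cos δ + cos φ₁ sin δ cos θ)
   = arcsin(-0.08073·0.03006 + 0.99674·0.99955·0.99051) = 79.86738°
λ₂ = λ₁ + atan2(sin θ sin δ cos φ₁, cos δ − sin φ₁ sin φ₂) = 145.85081°

145.851°E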